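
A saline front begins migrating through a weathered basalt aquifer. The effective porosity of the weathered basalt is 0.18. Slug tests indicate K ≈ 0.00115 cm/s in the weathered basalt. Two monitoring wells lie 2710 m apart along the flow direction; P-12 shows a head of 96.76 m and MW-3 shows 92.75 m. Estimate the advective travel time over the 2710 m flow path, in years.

Convert K: 0.00115 cm/s × 864 = 0.9936 m/day.
Hydraulic gradient i = (96.76 − 92.75) / 2710 = 4.01 / 2710 = 0.001480.
Darcy flux q = K · i = 0.9936 × 0.001480 = 0.001470 m/day.
Seepage velocity v = q / n_e = 0.001470 / 0.18 = 0.008168 m/day.
Travel time t = L / v = 2710 / 0.008168 = 3.318e+05 days = 908.4 years.

908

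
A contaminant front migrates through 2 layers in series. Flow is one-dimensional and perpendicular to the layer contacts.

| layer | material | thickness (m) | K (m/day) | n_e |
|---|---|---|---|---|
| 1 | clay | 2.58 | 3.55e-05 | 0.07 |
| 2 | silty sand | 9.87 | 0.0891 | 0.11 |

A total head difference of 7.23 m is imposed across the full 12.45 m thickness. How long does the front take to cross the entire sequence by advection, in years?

34.9

With flow normal to the layers, continuity requires the same specific discharge q through every layer.
Σ(b_i/K_i) = 2.58/3.55e-05 + 9.87/0.0891 = 72787 d.
q = Δh / Σ(b_i/K_i) = 7.23 / 72787 = 9.933e-05 m/day.
In each layer the seepage velocity is v_i = q/n_i, so the layer transit time is t_i = b_i·n_i / q:
  layer 1 (clay): t_1 = 2.58 × 0.07 / 9.933e-05 = 1818 d
  layer 2 (silty sand): t_2 = 9.87 × 0.11 / 9.933e-05 = 10930 d
Total t = Σ t_i = 12748 days = 34.90 years.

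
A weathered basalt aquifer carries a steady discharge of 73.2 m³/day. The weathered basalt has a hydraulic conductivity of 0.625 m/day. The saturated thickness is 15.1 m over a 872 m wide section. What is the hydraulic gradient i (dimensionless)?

Cross-sectional area A = 872 × 15.1 = 13167 m².
From Q = K·A·i, i = Q / (K·A) = 73.2 / (0.6250 × 13167) = 0.008895.

0.00889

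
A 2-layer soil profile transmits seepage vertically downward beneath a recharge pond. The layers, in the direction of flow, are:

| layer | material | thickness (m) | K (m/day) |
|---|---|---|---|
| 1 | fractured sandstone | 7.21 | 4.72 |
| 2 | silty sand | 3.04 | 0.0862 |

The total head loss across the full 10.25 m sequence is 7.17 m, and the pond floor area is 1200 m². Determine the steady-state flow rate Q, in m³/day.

Flow is perpendicular to layering, so the layers act in series and the equivalent K is the thickness-weighted harmonic mean.
Total thickness L = 7.21 + 3.04 = 10.25 m.
Σ(b_i/K_i) = 7.21/4.72 + 3.04/0.0862 = 36.79 d.
K_eq = L / Σ(b_i/K_i) = 10.25 / 36.79 = 0.2786 m/day.
Q = K_eq · A · (Δh/L) = 0.2786 × 1200 × (7.17/10.25) = 233.8 m³/day.

234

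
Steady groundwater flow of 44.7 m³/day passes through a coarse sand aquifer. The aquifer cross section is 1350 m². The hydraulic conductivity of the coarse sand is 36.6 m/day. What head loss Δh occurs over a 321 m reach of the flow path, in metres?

From Q = K·A·i, i = Q / (K·A) = 44.7 / (36.60 × 1350) = 0.0009047.
Head loss Δh = i · L = 0.0009047 × 321 = 0.2904 m.

0.290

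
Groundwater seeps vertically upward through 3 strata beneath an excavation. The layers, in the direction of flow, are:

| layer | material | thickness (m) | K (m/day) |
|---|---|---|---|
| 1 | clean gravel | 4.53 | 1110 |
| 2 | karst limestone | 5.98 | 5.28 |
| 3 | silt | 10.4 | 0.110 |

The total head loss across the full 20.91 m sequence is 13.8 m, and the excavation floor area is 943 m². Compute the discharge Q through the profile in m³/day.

136

Flow is perpendicular to layering, so the layers act in series and the equivalent K is the thickness-weighted harmonic mean.
Total thickness L = 4.53 + 5.98 + 10.4 = 20.91 m.
Σ(b_i/K_i) = 4.53/1110 + 5.98/5.28 + 10.4/0.110 = 95.68 d.
K_eq = L / Σ(b_i/K_i) = 20.91 / 95.68 = 0.2185 m/day.
Q = K_eq · A · (Δh/L) = 0.2185 × 943 × (13.8/20.91) = 136.0 m³/day.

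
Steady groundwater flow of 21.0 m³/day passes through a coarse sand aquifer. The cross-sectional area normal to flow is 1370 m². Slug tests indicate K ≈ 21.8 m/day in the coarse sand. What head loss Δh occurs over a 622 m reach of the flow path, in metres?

From Q = K·A·i, i = Q / (K·A) = 21.0 / (21.80 × 1370) = 0.0007031.
Head loss Δh = i · L = 0.0007031 × 622 = 0.4374 m.

0.437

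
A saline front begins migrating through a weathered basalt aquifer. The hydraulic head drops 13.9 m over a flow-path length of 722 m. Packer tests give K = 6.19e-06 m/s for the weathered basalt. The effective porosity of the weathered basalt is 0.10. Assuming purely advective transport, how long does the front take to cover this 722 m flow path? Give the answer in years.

Convert K: 6.19e-06 m/s × 86400 = 0.5348 m/day.
Hydraulic gradient i = Δh / L = 13.9 / 722 = 0.01925.
Darcy flux q = K · i = 0.5348 × 0.01925 = 0.01030 m/day.
Seepage velocity v = q / n_e = 0.01030 / 0.10 = 0.1030 m/day.
Travel time t = L / v = 722 / 0.1030 = 7012 days = 19.20 years.

19.2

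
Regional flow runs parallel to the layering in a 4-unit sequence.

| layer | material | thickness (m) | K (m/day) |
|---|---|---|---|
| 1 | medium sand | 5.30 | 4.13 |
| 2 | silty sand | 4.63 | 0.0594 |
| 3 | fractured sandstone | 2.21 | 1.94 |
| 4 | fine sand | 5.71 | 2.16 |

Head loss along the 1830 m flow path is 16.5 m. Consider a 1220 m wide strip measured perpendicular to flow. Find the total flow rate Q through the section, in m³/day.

427

Flow is parallel to layering, so each bed carries its own Darcy discharge and the transmissivities add.
Σ(K_i·b_i) = 4.13×5.30 + 0.0594×4.63 + 1.94×2.21 + 2.16×5.71 = 38.79 m²/day.
Hydraulic gradient i = Δh / L = 16.5 / 1830 = 0.009016.
Q = Σ(K_i·b_i) · W · i = 38.79 × 1220 × 0.009016 = 426.6 m³/day.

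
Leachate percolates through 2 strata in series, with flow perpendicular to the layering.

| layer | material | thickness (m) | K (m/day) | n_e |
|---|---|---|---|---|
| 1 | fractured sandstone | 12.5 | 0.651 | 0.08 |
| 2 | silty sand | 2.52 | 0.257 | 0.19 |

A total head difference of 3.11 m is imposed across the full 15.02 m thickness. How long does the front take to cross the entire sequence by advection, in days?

With flow normal to the layers, continuity requires the same specific discharge q through every layer.
Σ(b_i/K_i) = 12.5/0.651 + 2.52/0.257 = 29.01 d.
q = Δh / Σ(b_i/K_i) = 3.11 / 29.01 = 0.1072 m/day.
In each layer the seepage velocity is v_i = q/n_i, so the layer transit time is t_i = b_i·n_i / q:
  layer 1 (fractured sandstone): t_1 = 12.5 × 0.08 / 0.1072 = 9.327 d
  layer 2 (silty sand): t_2 = 2.52 × 0.19 / 0.1072 = 4.466 d
Total t = Σ t_i = 13.79 days.

13.8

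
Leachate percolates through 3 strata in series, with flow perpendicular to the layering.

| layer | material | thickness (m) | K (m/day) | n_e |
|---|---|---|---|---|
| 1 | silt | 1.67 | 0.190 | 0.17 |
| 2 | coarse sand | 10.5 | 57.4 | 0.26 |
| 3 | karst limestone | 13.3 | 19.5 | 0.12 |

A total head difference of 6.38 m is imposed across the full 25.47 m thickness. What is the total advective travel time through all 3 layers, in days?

6.98

With flow normal to the layers, continuity requires the same specific discharge q through every layer.
Σ(b_i/K_i) = 1.67/0.190 + 10.5/57.4 + 13.3/19.5 = 9.654 d.
q = Δh / Σ(b_i/K_i) = 6.38 / 9.654 = 0.6608 m/day.
In each layer the seepage velocity is v_i = q/n_i, so the layer transit time is t_i = b_i·n_i / q:
  layer 1 (silt): t_1 = 1.67 × 0.17 / 0.6608 = 0.4296 d
  layer 2 (coarse sand): t_2 = 10.5 × 0.26 / 0.6608 = 4.131 d
  layer 3 (karst limestone): t_3 = 13.3 × 0.12 / 0.6608 = 2.415 d
Total t = Σ t_i = 6.976 days.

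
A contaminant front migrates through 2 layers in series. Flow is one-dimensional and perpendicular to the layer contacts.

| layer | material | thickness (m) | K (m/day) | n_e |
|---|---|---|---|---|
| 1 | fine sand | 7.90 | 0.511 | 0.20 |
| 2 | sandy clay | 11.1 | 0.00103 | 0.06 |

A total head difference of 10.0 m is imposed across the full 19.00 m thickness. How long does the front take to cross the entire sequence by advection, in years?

With flow normal to the layers, continuity requires the same specific discharge q through every layer.
Σ(b_i/K_i) = 7.90/0.511 + 11.1/0.00103 = 10792 d.
q = Δh / Σ(b_i/K_i) = 10.0 / 10792 = 0.0009266 m/day.
In each layer the seepage velocity is v_i = q/n_i, so the layer transit time is t_i = b_i·n_i / q:
  layer 1 (fine sand): t_1 = 7.90 × 0.20 / 0.0009266 = 1705 d
  layer 2 (sandy clay): t_2 = 11.1 × 0.06 / 0.0009266 = 718.8 d
Total t = Σ t_i = 2424 days = 6.636 years.

6.64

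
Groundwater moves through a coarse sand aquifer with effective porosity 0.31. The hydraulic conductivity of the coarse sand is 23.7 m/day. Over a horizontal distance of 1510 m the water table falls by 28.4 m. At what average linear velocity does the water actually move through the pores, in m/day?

Hydraulic gradient i = Δh / L = 28.4 / 1510 = 0.01881.
Darcy flux q = K · i = 23.70 × 0.01881 = 0.4457 m/day.
Seepage velocity v = q / n_e = 0.4457 / 0.31 = 1.438 m/day.

1.44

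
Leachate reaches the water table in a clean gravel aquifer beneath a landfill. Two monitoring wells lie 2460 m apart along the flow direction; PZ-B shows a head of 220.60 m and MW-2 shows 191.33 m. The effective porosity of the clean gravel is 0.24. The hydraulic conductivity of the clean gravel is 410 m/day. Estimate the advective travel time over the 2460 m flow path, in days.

121

Hydraulic gradient i = (220.60 − 191.33) / 2460 = 29.27 / 2460 = 0.01190.
Darcy flux q = K · i = 410.0 × 0.01190 = 4.878 m/day.
Seepage velocity v = q / n_e = 4.878 / 0.24 = 20.33 m/day.
Travel time t = L / v = 2460 / 20.33 = 121.0 days.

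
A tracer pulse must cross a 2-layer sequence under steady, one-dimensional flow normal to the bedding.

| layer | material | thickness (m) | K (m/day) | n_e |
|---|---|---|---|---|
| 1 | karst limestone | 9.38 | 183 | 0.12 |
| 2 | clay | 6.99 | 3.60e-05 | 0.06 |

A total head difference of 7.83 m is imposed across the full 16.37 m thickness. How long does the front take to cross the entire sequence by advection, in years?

105

With flow normal to the layers, continuity requires the same specific discharge q through every layer.
Σ(b_i/K_i) = 9.38/183 + 6.99/3.60e-05 = 1.942e+05 d.
q = Δh / Σ(b_i/K_i) = 7.83 / 1.942e+05 = 4.033e-05 m/day.
In each layer the seepage velocity is v_i = q/n_i, so the layer transit time is t_i = b_i·n_i / q:
  layer 1 (karst limestone): t_1 = 9.38 × 0.12 / 4.033e-05 = 27912 d
  layer 2 (clay): t_2 = 6.99 × 0.06 / 4.033e-05 = 10400 d
Total t = Σ t_i = 38313 days = 104.9 years.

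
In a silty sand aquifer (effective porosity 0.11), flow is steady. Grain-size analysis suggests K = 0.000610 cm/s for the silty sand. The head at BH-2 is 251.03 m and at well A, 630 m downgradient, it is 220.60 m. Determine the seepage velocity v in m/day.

Convert K: 0.000610 cm/s × 864 = 0.5270 m/day.
Hydraulic gradient i = (251.03 − 220.60) / 630 = 30.43 / 630 = 0.04830.
Darcy flux q = K · i = 0.5270 × 0.04830 = 0.02546 m/day.
Seepage velocity v = q / n_e = 0.02546 / 0.11 = 0.2314 m/day.

0.231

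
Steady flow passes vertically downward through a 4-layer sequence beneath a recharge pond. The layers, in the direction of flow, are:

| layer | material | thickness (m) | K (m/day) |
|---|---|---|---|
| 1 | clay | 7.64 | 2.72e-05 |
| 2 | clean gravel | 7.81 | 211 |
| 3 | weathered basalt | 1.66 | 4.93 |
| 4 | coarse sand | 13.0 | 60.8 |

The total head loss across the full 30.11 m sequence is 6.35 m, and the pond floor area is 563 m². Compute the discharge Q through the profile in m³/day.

Flow is perpendicular to layering, so the layers act in series and the equivalent K is the thickness-weighted harmonic mean.
Total thickness L = 7.64 + 7.81 + 1.66 + 13.0 = 30.11 m.
Σ(b_i/K_i) = 7.64/2.72e-05 + 7.81/211 + 1.66/4.93 + 13.0/60.8 = 2.809e+05 d.
K_eq = L / Σ(b_i/K_i) = 30.11 / 2.809e+05 = 0.0001072 m/day.
Q = K_eq · A · (Δh/L) = 0.0001072 × 563 × (6.35/30.11) = 0.01273 m³/day.

0.0127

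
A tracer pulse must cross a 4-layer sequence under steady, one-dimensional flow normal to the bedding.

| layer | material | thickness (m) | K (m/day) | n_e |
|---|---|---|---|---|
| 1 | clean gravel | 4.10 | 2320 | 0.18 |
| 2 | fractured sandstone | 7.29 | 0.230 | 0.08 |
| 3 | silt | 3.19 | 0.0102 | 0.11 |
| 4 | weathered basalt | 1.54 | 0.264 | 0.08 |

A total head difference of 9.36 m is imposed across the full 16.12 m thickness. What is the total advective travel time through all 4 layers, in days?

67.2

With flow normal to the layers, continuity requires the same specific discharge q through every layer.
Σ(b_i/K_i) = 4.10/2320 + 7.29/0.230 + 3.19/0.0102 + 1.54/0.264 = 350.3 d.
q = Δh / Σ(b_i/K_i) = 9.36 / 350.3 = 0.02672 m/day.
In each layer the seepage velocity is v_i = q/n_i, so the layer transit time is t_i = b_i·n_i / q:
  layer 1 (clean gravel): t_1 = 4.10 × 0.18 / 0.02672 = 27.62 d
  layer 2 (fractured sandstone): t_2 = 7.29 × 0.08 / 0.02672 = 21.82 d
  layer 3 (silt): t_3 = 3.19 × 0.11 / 0.02672 = 13.13 d
  layer 4 (weathered basalt): t_4 = 1.54 × 0.08 / 0.02672 = 4.610 d
Total t = Σ t_i = 67.18 days.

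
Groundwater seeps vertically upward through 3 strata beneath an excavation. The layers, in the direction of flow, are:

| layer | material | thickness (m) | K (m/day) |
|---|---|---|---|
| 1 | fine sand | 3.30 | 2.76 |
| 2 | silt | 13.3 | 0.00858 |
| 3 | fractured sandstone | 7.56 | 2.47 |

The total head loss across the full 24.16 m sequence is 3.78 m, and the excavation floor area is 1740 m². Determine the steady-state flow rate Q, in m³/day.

4.23

Flow is perpendicular to layering, so the layers act in series and the equivalent K is the thickness-weighted harmonic mean.
Total thickness L = 3.30 + 13.3 + 7.56 = 24.16 m.
Σ(b_i/K_i) = 3.30/2.76 + 13.3/0.00858 + 7.56/2.47 = 1554 d.
K_eq = L / Σ(b_i/K_i) = 24.16 / 1554 = 0.01554 m/day.
Q = K_eq · A · (Δh/L) = 0.01554 × 1740 × (3.78/24.16) = 4.231 m³/day.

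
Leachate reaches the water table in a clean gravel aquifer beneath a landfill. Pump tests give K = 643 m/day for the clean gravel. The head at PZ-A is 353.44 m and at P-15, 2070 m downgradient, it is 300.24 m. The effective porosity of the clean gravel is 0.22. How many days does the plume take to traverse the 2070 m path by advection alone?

Hydraulic gradient i = (353.44 − 300.24) / 2070 = 53.2 / 2070 = 0.02570.
Darcy flux q = K · i = 643.0 × 0.02570 = 16.53 m/day.
Seepage velocity v = q / n_e = 16.53 / 0.22 = 75.12 m/day.
Travel time t = L / v = 2070 / 75.12 = 27.56 days.

27.6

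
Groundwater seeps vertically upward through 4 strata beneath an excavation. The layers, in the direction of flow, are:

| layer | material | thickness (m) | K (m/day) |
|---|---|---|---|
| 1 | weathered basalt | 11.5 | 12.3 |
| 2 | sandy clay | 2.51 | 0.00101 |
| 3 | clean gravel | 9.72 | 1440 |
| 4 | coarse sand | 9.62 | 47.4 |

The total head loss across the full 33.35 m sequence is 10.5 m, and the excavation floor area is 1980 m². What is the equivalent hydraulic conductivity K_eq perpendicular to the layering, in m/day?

0.0134

Flow is perpendicular to layering, so the layers act in series and the equivalent K is the thickness-weighted harmonic mean.
Total thickness L = 11.5 + 2.51 + 9.72 + 9.62 = 33.35 m.
Σ(b_i/K_i) = 11.5/12.3 + 2.51/0.00101 + 9.72/1440 + 9.62/47.4 = 2486 d.
K_eq = L / Σ(b_i/K_i) = 33.35 / 2486 = 0.01341 m/day.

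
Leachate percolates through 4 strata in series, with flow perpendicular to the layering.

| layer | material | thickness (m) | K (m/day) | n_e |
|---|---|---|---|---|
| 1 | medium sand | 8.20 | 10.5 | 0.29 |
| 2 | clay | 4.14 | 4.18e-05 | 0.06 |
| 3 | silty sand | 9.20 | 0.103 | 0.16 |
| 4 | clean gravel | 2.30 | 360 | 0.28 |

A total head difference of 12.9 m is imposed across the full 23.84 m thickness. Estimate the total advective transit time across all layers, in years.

99.8

With flow normal to the layers, continuity requires the same specific discharge q through every layer.
Σ(b_i/K_i) = 8.20/10.5 + 4.14/4.18e-05 + 9.20/0.103 + 2.30/360 = 99133 d.
q = Δh / Σ(b_i/K_i) = 12.9 / 99133 = 0.0001301 m/day.
In each layer the seepage velocity is v_i = q/n_i, so the layer transit time is t_i = b_i·n_i / q:
  layer 1 (medium sand): t_1 = 8.20 × 0.29 / 0.0001301 = 18274 d
  layer 2 (clay): t_2 = 4.14 × 0.06 / 0.0001301 = 1909 d
  layer 3 (silty sand): t_3 = 9.20 × 0.16 / 0.0001301 = 11312 d
  layer 4 (clean gravel): t_4 = 2.30 × 0.28 / 0.0001301 = 4949 d
Total t = Σ t_i = 36444 days = 99.78 years.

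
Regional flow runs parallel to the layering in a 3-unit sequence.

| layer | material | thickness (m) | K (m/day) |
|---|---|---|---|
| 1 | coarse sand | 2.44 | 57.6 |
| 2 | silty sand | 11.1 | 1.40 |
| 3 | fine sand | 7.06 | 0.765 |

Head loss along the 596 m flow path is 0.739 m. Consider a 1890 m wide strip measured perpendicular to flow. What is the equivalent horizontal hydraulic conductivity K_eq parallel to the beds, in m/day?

7.84

Flow is parallel to layering, so each bed carries its own Darcy discharge and the transmissivities add.
Σ(K_i·b_i) = 57.6×2.44 + 1.40×11.1 + 0.765×7.06 = 161.5 m²/day.
Total thickness b = 20.60 m, so K_eq = Σ(K_i·b_i)/b = 7.839 m/day.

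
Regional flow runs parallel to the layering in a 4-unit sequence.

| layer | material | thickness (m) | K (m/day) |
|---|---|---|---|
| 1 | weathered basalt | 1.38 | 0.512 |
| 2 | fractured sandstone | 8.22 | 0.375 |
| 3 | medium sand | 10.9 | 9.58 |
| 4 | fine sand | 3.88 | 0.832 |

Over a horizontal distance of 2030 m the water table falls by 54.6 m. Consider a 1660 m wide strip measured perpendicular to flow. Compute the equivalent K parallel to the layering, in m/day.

4.57

Flow is parallel to layering, so each bed carries its own Darcy discharge and the transmissivities add.
Σ(K_i·b_i) = 0.512×1.38 + 0.375×8.22 + 9.58×10.9 + 0.832×3.88 = 111.4 m²/day.
Total thickness b = 24.38 m, so K_eq = Σ(K_i·b_i)/b = 4.571 m/day.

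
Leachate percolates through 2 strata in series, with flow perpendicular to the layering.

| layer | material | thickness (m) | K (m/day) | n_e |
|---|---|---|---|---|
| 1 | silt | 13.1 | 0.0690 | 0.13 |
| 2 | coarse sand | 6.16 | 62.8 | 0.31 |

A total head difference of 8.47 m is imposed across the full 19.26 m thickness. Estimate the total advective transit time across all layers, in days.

With flow normal to the layers, continuity requires the same specific discharge q through every layer.
Σ(b_i/K_i) = 13.1/0.0690 + 6.16/62.8 = 190.0 d.
q = Δh / Σ(b_i/K_i) = 8.47 / 190.0 = 0.04459 m/day.
In each layer the seepage velocity is v_i = q/n_i, so the layer transit time is t_i = b_i·n_i / q:
  layer 1 (silt): t_1 = 13.1 × 0.13 / 0.04459 = 38.19 d
  layer 2 (coarse sand): t_2 = 6.16 × 0.31 / 0.04459 = 42.83 d
Total t = Σ t_i = 81.02 days.

81.0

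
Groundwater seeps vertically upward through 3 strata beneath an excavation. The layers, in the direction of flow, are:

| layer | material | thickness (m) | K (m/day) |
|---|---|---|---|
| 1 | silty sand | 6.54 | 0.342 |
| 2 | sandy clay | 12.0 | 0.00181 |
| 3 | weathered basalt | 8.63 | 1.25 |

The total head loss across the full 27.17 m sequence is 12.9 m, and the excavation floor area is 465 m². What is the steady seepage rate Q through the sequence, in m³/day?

0.901

Flow is perpendicular to layering, so the layers act in series and the equivalent K is the thickness-weighted harmonic mean.
Total thickness L = 6.54 + 12.0 + 8.63 = 27.17 m.
Σ(b_i/K_i) = 6.54/0.342 + 12.0/0.00181 + 8.63/1.25 = 6656 d.
K_eq = L / Σ(b_i/K_i) = 27.17 / 6656 = 0.004082 m/day.
Q = K_eq · A · (Δh/L) = 0.004082 × 465 × (12.9/27.17) = 0.9012 m³/day.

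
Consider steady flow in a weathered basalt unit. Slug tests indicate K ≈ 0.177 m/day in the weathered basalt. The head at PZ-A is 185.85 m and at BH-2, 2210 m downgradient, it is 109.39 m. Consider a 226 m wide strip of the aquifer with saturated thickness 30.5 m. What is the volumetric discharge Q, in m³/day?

Cross-sectional area A = 226 × 30.5 = 6893 m².
Hydraulic gradient i = (185.85 − 109.39) / 2210 = 76.46 / 2210 = 0.03460.
Darcy's law: Q = K · A · i = 0.1770 × 6893 × 0.03460 = 42.21 m³/day.

42.2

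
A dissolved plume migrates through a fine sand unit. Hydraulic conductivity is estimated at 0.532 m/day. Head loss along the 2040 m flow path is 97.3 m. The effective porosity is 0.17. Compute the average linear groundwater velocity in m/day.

Hydraulic gradient i = Δh / L = 97.3 / 2040 = 0.04770.
Darcy flux q = K · i = 0.5320 × 0.04770 = 0.02537 m/day.
Seepage velocity v = q / n_e = 0.02537 / 0.17 = 0.1493 m/day.

0.149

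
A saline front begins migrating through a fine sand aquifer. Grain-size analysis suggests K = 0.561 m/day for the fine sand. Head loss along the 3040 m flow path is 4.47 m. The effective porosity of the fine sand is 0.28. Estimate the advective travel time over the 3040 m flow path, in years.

2830

Hydraulic gradient i = Δh / L = 4.47 / 3040 = 0.001470.
Darcy flux q = K · i = 0.5610 × 0.001470 = 0.0008249 m/day.
Seepage velocity v = q / n_e = 0.0008249 / 0.28 = 0.002946 m/day.
Travel time t = L / v = 3040 / 0.002946 = 1.032e+06 days = 2825 years.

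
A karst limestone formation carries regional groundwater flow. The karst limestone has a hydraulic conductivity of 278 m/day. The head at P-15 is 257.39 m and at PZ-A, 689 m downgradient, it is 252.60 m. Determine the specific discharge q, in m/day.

Hydraulic gradient i = (257.39 − 252.60) / 689 = 4.79 / 689 = 0.006952.
Specific discharge q = K · i = 278.0 × 0.006952 = 1.933 m/day.

1.93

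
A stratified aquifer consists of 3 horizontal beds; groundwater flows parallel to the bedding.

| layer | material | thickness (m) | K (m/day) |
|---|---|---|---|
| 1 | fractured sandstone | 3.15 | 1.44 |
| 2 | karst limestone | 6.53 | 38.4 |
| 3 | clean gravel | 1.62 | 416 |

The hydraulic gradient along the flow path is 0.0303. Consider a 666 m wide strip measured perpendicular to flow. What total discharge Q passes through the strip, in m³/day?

Flow is parallel to layering, so each bed carries its own Darcy discharge and the transmissivities add.
Σ(K_i·b_i) = 1.44×3.15 + 38.4×6.53 + 416×1.62 = 929.2 m²/day.
Hydraulic gradient i = 0.0303.
Q = Σ(K_i·b_i) · W · i = 929.2 × 666 × 0.03030 = 18751 m³/day.

18800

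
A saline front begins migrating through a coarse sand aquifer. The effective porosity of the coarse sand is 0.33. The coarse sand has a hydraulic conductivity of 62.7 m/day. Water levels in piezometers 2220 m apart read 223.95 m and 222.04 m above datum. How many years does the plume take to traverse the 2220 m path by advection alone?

Hydraulic gradient i = (223.95 − 222.04) / 2220 = 1.91 / 2220 = 0.0008604.
Darcy flux q = K · i = 62.70 × 0.0008604 = 0.05394 m/day.
Seepage velocity v = q / n_e = 0.05394 / 0.33 = 0.1635 m/day.
Travel time t = L / v = 2220 / 0.1635 = 13581 days = 37.18 years.

37.2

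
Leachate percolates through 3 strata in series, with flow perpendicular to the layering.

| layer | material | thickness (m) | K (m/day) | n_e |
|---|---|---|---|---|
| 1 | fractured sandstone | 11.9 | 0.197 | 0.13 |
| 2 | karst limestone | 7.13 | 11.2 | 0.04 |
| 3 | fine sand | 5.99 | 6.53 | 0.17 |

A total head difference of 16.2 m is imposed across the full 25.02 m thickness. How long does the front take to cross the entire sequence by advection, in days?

10.9

With flow normal to the layers, continuity requires the same specific discharge q through every layer.
Σ(b_i/K_i) = 11.9/0.197 + 7.13/11.2 + 5.99/6.53 = 61.96 d.
q = Δh / Σ(b_i/K_i) = 16.2 / 61.96 = 0.2615 m/day.
In each layer the seepage velocity is v_i = q/n_i, so the layer transit time is t_i = b_i·n_i / q:
  layer 1 (fractured sandstone): t_1 = 11.9 × 0.13 / 0.2615 = 5.917 d
  layer 2 (karst limestone): t_2 = 7.13 × 0.04 / 0.2615 = 1.091 d
  layer 3 (fine sand): t_3 = 5.99 × 0.17 / 0.2615 = 3.895 d
Total t = Σ t_i = 10.90 days.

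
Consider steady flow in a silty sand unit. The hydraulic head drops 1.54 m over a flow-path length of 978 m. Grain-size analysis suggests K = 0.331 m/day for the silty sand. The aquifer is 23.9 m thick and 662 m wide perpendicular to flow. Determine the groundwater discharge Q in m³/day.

Cross-sectional area A = 662 × 23.9 = 15822 m².
Hydraulic gradient i = Δh / L = 1.54 / 978 = 0.001575.
Darcy's law: Q = K · A · i = 0.3310 × 15822 × 0.001575 = 8.246 m³/day.

8.25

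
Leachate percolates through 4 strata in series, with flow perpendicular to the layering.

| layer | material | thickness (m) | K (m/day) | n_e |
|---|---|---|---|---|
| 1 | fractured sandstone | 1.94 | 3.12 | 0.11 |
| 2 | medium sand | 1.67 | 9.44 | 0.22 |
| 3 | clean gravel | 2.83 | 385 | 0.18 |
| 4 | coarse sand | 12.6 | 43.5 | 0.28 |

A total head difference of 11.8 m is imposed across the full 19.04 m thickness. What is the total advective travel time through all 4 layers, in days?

0.429

With flow normal to the layers, continuity requires the same specific discharge q through every layer.
Σ(b_i/K_i) = 1.94/3.12 + 1.67/9.44 + 2.83/385 + 12.6/43.5 = 1.096 d.
q = Δh / Σ(b_i/K_i) = 11.8 / 1.096 = 10.77 m/day.
In each layer the seepage velocity is v_i = q/n_i, so the layer transit time is t_i = b_i·n_i / q:
  layer 1 (fractured sandstone): t_1 = 1.94 × 0.11 / 10.77 = 0.01982 d
  layer 2 (medium sand): t_2 = 1.67 × 0.22 / 10.77 = 0.03412 d
  layer 3 (clean gravel): t_3 = 2.83 × 0.18 / 10.77 = 0.04730 d
  layer 4 (coarse sand): t_4 = 12.6 × 0.28 / 10.77 = 0.3276 d
Total t = Σ t_i = 0.4288 days.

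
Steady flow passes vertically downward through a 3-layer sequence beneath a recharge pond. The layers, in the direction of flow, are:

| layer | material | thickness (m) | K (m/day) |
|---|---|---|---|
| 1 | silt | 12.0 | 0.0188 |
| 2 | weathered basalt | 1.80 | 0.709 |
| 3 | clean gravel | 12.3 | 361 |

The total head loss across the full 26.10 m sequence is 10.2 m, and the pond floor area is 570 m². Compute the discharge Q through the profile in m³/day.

Flow is perpendicular to layering, so the layers act in series and the equivalent K is the thickness-weighted harmonic mean.
Total thickness L = 12.0 + 1.80 + 12.3 = 26.10 m.
Σ(b_i/K_i) = 12.0/0.0188 + 1.80/0.709 + 12.3/361 = 640.9 d.
K_eq = L / Σ(b_i/K_i) = 26.10 / 640.9 = 0.04073 m/day.
Q = K_eq · A · (Δh/L) = 0.04073 × 570 × (10.2/26.10) = 9.072 m³/day.

9.07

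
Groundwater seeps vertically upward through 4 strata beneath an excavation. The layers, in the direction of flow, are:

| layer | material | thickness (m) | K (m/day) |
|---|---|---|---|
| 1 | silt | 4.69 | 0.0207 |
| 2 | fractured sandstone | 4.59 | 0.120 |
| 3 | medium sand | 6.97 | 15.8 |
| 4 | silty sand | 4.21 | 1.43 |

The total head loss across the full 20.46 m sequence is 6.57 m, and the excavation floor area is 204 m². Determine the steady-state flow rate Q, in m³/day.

5.00

Flow is perpendicular to layering, so the layers act in series and the equivalent K is the thickness-weighted harmonic mean.
Total thickness L = 4.69 + 4.59 + 6.97 + 4.21 = 20.46 m.
Σ(b_i/K_i) = 4.69/0.0207 + 4.59/0.120 + 6.97/15.8 + 4.21/1.43 = 268.2 d.
K_eq = L / Σ(b_i/K_i) = 20.46 / 268.2 = 0.07628 m/day.
Q = K_eq · A · (Δh/L) = 0.07628 × 204 × (6.57/20.46) = 4.997 m³/day.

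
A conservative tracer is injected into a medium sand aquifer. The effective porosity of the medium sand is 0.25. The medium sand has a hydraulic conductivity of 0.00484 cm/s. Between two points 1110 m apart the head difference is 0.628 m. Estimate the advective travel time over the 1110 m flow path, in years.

Convert K: 0.00484 cm/s × 864 = 4.182 m/day.
Hydraulic gradient i = Δh / L = 0.628 / 1110 = 0.0005658.
Darcy flux q = K · i = 4.182 × 0.0005658 = 0.002366 m/day.
Seepage velocity v = q / n_e = 0.002366 / 0.25 = 0.009464 m/day.
Travel time t = L / v = 1110 / 0.009464 = 1.173e+05 days = 321.1 years.

321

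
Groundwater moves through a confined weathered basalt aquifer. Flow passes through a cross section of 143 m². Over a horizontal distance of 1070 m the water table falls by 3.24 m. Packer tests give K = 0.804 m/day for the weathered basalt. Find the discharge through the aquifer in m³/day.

Hydraulic gradient i = Δh / L = 3.24 / 1070 = 0.003028.
Darcy's law: Q = K · A · i = 0.8040 × 143.0 × 0.003028 = 0.3481 m³/day.

0.348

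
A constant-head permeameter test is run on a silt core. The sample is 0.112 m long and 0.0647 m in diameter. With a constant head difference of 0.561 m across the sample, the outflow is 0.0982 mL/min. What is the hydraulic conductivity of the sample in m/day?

0.00859

Cross-sectional area A = π·(d/2)² = π × (0.0647/2)² = 0.003288 m².
Convert discharge: 0.0982 mL/min = 1.637e-09 m³/s.
Darcy's law rearranged: K = Q·L / (A·Δh) = 1.637e-09 × 0.112 / (0.003288 × 0.561) = 9.938e-08 m/s = 0.008587 m/day.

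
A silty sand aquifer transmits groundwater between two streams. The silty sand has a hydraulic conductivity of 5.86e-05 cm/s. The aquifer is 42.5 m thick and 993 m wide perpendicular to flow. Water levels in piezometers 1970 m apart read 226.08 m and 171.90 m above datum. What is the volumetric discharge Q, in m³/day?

Convert K: 5.86e-05 cm/s × 864 = 0.05063 m/day.
Cross-sectional area A = 993 × 42.5 = 42202 m².
Hydraulic gradient i = (226.08 − 171.90) / 1970 = 54.18 / 1970 = 0.02750.
Darcy's law: Q = K · A · i = 0.05063 × 42202 × 0.02750 = 58.77 m³/day.

58.8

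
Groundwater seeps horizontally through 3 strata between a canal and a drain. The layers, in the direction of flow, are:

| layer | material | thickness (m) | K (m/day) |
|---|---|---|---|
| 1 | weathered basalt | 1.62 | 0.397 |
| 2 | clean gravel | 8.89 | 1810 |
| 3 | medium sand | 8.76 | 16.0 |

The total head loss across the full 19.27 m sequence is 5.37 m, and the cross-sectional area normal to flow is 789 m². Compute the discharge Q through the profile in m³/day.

Flow is perpendicular to layering, so the layers act in series and the equivalent K is the thickness-weighted harmonic mean.
Total thickness L = 1.62 + 8.89 + 8.76 = 19.27 m.
Σ(b_i/K_i) = 1.62/0.397 + 8.89/1810 + 8.76/16.0 = 4.633 d.
K_eq = L / Σ(b_i/K_i) = 19.27 / 4.633 = 4.159 m/day.
Q = K_eq · A · (Δh/L) = 4.159 × 789 × (5.37/19.27) = 914.5 m³/day.

915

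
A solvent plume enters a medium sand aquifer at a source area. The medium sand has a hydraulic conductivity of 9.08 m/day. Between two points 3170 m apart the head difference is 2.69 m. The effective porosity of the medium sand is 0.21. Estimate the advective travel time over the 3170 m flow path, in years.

237

Hydraulic gradient i = Δh / L = 2.69 / 3170 = 0.0008486.
Darcy flux q = K · i = 9.080 × 0.0008486 = 0.007705 m/day.
Seepage velocity v = q / n_e = 0.007705 / 0.21 = 0.03669 m/day.
Travel time t = L / v = 3170 / 0.03669 = 86397 days = 236.5 years.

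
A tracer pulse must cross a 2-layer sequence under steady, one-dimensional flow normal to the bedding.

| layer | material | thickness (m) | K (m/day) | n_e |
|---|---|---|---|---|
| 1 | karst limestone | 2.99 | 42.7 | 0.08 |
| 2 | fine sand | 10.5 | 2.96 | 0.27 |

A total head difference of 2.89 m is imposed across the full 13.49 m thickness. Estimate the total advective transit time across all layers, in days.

With flow normal to the layers, continuity requires the same specific discharge q through every layer.
Σ(b_i/K_i) = 2.99/42.7 + 10.5/2.96 = 3.617 d.
q = Δh / Σ(b_i/K_i) = 2.89 / 3.617 = 0.7989 m/day.
In each layer the seepage velocity is v_i = q/n_i, so the layer transit time is t_i = b_i·n_i / q:
  layer 1 (karst limestone): t_1 = 2.99 × 0.08 / 0.7989 = 0.2994 d
  layer 2 (fine sand): t_2 = 10.5 × 0.27 / 0.7989 = 3.548 d
Total t = Σ t_i = 3.848 days.

3.85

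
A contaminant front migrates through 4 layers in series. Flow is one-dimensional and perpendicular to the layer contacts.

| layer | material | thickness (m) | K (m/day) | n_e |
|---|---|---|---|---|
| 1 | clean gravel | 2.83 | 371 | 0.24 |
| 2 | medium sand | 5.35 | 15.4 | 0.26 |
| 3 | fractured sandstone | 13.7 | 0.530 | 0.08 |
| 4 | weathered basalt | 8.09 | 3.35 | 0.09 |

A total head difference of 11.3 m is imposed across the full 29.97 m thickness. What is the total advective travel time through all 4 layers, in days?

With flow normal to the layers, continuity requires the same specific discharge q through every layer.
Σ(b_i/K_i) = 2.83/371 + 5.35/15.4 + 13.7/0.530 + 8.09/3.35 = 28.62 d.
q = Δh / Σ(b_i/K_i) = 11.3 / 28.62 = 0.3948 m/day.
In each layer the seepage velocity is v_i = q/n_i, so the layer transit time is t_i = b_i·n_i / q:
  layer 1 (clean gravel): t_1 = 2.83 × 0.24 / 0.3948 = 1.720 d
  layer 2 (medium sand): t_2 = 5.35 × 0.26 / 0.3948 = 3.523 d
  layer 3 (fractured sandstone): t_3 = 13.7 × 0.08 / 0.3948 = 2.776 d
  layer 4 (weathered basalt): t_4 = 8.09 × 0.09 / 0.3948 = 1.844 d
Total t = Σ t_i = 9.863 days.

9.86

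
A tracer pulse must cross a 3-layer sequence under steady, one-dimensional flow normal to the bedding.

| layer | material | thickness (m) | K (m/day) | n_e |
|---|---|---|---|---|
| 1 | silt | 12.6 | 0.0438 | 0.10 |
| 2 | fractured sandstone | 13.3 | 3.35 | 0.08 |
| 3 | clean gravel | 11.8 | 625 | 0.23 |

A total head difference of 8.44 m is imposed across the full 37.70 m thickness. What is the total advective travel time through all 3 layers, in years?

With flow normal to the layers, continuity requires the same specific discharge q through every layer.
Σ(b_i/K_i) = 12.6/0.0438 + 13.3/3.35 + 11.8/625 = 291.7 d.
q = Δh / Σ(b_i/K_i) = 8.44 / 291.7 = 0.02894 m/day.
In each layer the seepage velocity is v_i = q/n_i, so the layer transit time is t_i = b_i·n_i / q:
  layer 1 (silt): t_1 = 12.6 × 0.10 / 0.02894 = 43.54 d
  layer 2 (fractured sandstone): t_2 = 13.3 × 0.08 / 0.02894 = 36.77 d
  layer 3 (clean gravel): t_3 = 11.8 × 0.23 / 0.02894 = 93.79 d
Total t = Σ t_i = 174.1 days = 0.4767 years.

0.477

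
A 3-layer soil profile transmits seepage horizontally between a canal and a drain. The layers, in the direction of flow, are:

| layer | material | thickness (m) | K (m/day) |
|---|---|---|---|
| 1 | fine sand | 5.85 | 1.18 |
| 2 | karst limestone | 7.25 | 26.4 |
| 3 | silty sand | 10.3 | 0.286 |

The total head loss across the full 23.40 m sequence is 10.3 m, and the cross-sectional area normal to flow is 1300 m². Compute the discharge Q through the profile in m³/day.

Flow is perpendicular to layering, so the layers act in series and the equivalent K is the thickness-weighted harmonic mean.
Total thickness L = 5.85 + 7.25 + 10.3 = 23.40 m.
Σ(b_i/K_i) = 5.85/1.18 + 7.25/26.4 + 10.3/0.286 = 41.25 d.
K_eq = L / Σ(b_i/K_i) = 23.40 / 41.25 = 0.5673 m/day.
Q = K_eq · A · (Δh/L) = 0.5673 × 1300 × (10.3/23.40) = 324.6 m³/day.

325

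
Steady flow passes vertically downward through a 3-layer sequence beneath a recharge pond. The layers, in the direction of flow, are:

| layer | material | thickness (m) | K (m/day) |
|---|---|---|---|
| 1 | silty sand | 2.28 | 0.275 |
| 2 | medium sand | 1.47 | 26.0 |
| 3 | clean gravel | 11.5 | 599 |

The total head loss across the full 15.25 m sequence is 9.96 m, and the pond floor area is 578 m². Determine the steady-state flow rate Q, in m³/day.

688

Flow is perpendicular to layering, so the layers act in series and the equivalent K is the thickness-weighted harmonic mean.
Total thickness L = 2.28 + 1.47 + 11.5 = 15.25 m.
Σ(b_i/K_i) = 2.28/0.275 + 1.47/26.0 + 11.5/599 = 8.367 d.
K_eq = L / Σ(b_i/K_i) = 15.25 / 8.367 = 1.823 m/day.
Q = K_eq · A · (Δh/L) = 1.823 × 578 × (9.96/15.25) = 688.1 m³/day.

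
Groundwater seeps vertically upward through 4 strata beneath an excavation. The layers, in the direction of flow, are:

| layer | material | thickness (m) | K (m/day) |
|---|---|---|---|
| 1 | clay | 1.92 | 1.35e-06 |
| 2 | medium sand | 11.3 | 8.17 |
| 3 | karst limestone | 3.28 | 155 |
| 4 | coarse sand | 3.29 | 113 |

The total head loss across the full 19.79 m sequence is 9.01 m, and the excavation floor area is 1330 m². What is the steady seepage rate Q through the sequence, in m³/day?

0.00843

Flow is perpendicular to layering, so the layers act in series and the equivalent K is the thickness-weighted harmonic mean.
Total thickness L = 1.92 + 11.3 + 3.28 + 3.29 = 19.79 m.
Σ(b_i/K_i) = 1.92/1.35e-06 + 11.3/8.17 + 3.28/155 + 3.29/113 = 1.422e+06 d.
K_eq = L / Σ(b_i/K_i) = 19.79 / 1.422e+06 = 1.391e-05 m/day.
Q = K_eq · A · (Δh/L) = 1.391e-05 × 1330 × (9.01/19.79) = 0.008426 m³/day.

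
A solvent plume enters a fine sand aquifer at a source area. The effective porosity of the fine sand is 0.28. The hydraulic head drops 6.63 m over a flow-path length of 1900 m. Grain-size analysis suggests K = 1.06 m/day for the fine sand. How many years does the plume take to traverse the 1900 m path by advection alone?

Hydraulic gradient i = Δh / L = 6.63 / 1900 = 0.003489.
Darcy flux q = K · i = 1.060 × 0.003489 = 0.003699 m/day.
Seepage velocity v = q / n_e = 0.003699 / 0.28 = 0.01321 m/day.
Travel time t = L / v = 1900 / 0.01321 = 1.438e+05 days = 393.8 years.

394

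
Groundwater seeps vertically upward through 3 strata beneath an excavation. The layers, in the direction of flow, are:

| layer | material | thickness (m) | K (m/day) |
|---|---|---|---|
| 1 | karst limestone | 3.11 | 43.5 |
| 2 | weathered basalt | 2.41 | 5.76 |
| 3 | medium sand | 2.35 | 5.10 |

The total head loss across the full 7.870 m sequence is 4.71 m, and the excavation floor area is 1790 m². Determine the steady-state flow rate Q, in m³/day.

Flow is perpendicular to layering, so the layers act in series and the equivalent K is the thickness-weighted harmonic mean.
Total thickness L = 3.11 + 2.41 + 2.35 = 7.870 m.
Σ(b_i/K_i) = 3.11/43.5 + 2.41/5.76 + 2.35/5.10 = 0.9507 d.
K_eq = L / Σ(b_i/K_i) = 7.870 / 0.9507 = 8.278 m/day.
Q = K_eq · A · (Δh/L) = 8.278 × 1790 × (4.71/7.870) = 8868 m³/day.

8870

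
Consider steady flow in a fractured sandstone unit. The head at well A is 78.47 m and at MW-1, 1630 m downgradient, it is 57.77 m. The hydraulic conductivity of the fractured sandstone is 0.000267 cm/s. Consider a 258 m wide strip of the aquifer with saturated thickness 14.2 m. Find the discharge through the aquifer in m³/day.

Convert K: 0.000267 cm/s × 864 = 0.2307 m/day.
Cross-sectional area A = 258 × 14.2 = 3664 m².
Hydraulic gradient i = (78.47 − 57.77) / 1630 = 20.7 / 1630 = 0.01270.
Darcy's law: Q = K · A · i = 0.2307 × 3664 × 0.01270 = 10.73 m³/day.

10.7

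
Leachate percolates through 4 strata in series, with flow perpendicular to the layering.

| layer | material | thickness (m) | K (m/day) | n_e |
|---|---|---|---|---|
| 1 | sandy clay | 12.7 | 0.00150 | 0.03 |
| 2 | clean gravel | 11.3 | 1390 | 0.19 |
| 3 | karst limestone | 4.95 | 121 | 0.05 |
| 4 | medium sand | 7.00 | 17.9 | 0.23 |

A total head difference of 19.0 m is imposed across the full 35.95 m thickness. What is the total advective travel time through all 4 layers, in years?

5.35

With flow normal to the layers, continuity requires the same specific discharge q through every layer.
Σ(b_i/K_i) = 12.7/0.00150 + 11.3/1390 + 4.95/121 + 7.00/17.9 = 8467 d.
q = Δh / Σ(b_i/K_i) = 19.0 / 8467 = 0.002244 m/day.
In each layer the seepage velocity is v_i = q/n_i, so the layer transit time is t_i = b_i·n_i / q:
  layer 1 (sandy clay): t_1 = 12.7 × 0.03 / 0.002244 = 169.8 d
  layer 2 (clean gravel): t_2 = 11.3 × 0.19 / 0.002244 = 956.8 d
  layer 3 (karst limestone): t_3 = 4.95 × 0.05 / 0.002244 = 110.3 d
  layer 4 (medium sand): t_4 = 7.00 × 0.23 / 0.002244 = 717.5 d
Total t = Σ t_i = 1954 days = 5.351 years.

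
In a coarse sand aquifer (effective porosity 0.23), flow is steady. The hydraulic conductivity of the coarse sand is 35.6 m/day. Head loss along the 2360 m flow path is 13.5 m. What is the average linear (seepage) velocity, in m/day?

0.885

Hydraulic gradient i = Δh / L = 13.5 / 2360 = 0.005720.
Darcy flux q = K · i = 35.60 × 0.005720 = 0.2036 m/day.
Seepage velocity v = q / n_e = 0.2036 / 0.23 = 0.8854 m/day.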